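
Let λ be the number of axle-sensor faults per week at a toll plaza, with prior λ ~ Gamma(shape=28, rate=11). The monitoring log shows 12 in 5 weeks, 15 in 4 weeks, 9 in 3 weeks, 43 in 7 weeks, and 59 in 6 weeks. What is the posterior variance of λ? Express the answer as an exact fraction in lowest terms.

Total count: 12 + 15 + 9 + 43 + 59 = 138.
Total exposure: 5 + 4 + 3 + 7 + 6 = 25 weeks.
Posterior: α' = 28 + 138 = 166, β' = 11 + 25 = 36.
Posterior variance = α'/β'² = 166/1296 = 83/648.

83/648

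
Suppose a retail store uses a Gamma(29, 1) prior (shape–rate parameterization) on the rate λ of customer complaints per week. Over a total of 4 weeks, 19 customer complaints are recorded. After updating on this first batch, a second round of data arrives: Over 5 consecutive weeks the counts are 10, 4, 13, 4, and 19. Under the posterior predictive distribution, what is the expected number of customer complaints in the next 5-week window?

49

Total count 19 over total exposure 4 weeks.
After the first batch: Gamma(29 + 19, 1 + 4) = Gamma(48, 5).
Total count: 10 + 4 + 13 + 4 + 19 = 50.
Total exposure: 5 weeks.
After the second batch: Gamma(48 + 50, 5 + 5) = Gamma(98, 10).
Predictive mean over a 5-week window = T·E[λ|data] = 5·98/10 = 49.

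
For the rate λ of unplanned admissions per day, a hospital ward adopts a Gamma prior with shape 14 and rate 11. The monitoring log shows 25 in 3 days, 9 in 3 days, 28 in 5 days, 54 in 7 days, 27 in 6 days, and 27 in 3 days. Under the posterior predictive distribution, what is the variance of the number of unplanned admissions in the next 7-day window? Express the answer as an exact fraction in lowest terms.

14490/361

Total count: 25 + 9 + 28 + 54 + 27 + 27 = 170.
Total exposure: 3 + 3 + 5 + 7 + 6 + 3 = 27 days.
Conjugate update: add total count to the shape and total exposure to the rate, giving Gamma(184, 38).
The posterior predictive for a window of length T is Negative Binomial with variance T·α'·(β'+T)/β'² = 7·184·45/1444 = 14490/361.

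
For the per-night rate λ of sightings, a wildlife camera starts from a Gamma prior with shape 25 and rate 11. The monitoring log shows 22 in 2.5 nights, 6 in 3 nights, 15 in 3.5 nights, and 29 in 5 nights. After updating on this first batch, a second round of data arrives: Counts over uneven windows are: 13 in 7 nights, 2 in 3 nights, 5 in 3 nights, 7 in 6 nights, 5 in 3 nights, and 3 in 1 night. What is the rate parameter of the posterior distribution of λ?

Total count: 22 + 6 + 15 + 29 = 72.
Total exposure: 2.5 + 3 + 3.5 + 5 = 14 nights.
After the first batch: Gamma(25 + 72, 11 + 14) = Gamma(97, 25).
Total count: 13 + 2 + 5 + 7 + 5 + 3 = 35.
Total exposure: 7 + 3 + 3 + 6 + 3 + 1 = 23 nights.
After the second batch: Gamma(97 + 35, 25 + 23) = Gamma(132, 48).

48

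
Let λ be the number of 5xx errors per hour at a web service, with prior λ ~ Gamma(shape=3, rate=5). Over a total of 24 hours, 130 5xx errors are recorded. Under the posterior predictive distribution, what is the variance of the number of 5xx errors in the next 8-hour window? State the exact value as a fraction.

39368/841

Total count 130 over total exposure 24 hours.
Gamma(α, β) with Poisson data over total exposure Σt gives posterior Gamma(α+Σx, β+Σt) = Gamma(133, 29).
The posterior predictive for a window of length T is Negative Binomial with variance T·α'·(β'+T)/β'² = 8·133·37/841 = 39368/841.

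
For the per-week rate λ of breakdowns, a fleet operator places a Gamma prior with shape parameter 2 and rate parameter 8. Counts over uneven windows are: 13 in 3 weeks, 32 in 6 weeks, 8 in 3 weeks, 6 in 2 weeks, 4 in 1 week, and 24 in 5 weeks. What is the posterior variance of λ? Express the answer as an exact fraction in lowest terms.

Total count: 13 + 32 + 8 + 6 + 4 + 24 = 87.
Total exposure: 3 + 6 + 3 + 2 + 1 + 5 = 20 weeks.
The Gamma prior is conjugate for the Poisson rate, so λ | data ~ Gamma(2+87, 8+20) = Gamma(89, 28).
Posterior variance = α'/β'² = 89/784.

89/784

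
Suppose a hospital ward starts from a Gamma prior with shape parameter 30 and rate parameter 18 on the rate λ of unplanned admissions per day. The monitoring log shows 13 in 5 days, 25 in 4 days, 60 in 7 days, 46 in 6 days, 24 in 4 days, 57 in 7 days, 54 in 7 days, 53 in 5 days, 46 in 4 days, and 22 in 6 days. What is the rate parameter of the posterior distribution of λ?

73

Total count: 13 + 25 + 60 + 46 + 24 + 57 + 54 + 53 + 46 + 22 = 400.
Total exposure: 5 + 4 + 7 + 6 + 4 + 7 + 7 + 5 + 4 + 6 = 55 days.
Conjugate update: add total count to the shape and total exposure to the rate, giving Gamma(430, 73).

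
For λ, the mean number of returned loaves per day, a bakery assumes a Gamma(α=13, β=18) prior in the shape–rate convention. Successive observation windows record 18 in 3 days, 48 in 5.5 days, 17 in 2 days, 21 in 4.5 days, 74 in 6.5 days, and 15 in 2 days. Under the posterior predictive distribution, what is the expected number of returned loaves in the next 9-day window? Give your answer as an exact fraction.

3708/83

Total count: 18 + 48 + 17 + 21 + 74 + 15 = 193.
Total exposure: 3 + 5.5 + 2 + 4.5 + 6.5 + 2 = 23.5 days.
Posterior: α' = 13 + 193 = 206, β' = 18 + 23.5 = 83/2.
Predictive mean over a 9-day window = T·E[λ|data] = 9·206/(83/2) = 3708/83.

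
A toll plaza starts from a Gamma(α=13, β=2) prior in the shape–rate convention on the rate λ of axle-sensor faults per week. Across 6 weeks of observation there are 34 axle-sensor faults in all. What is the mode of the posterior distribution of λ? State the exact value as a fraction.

Total count 34 over total exposure 6 weeks.
Conjugate update: add total count to the shape and total exposure to the rate, giving Gamma(47, 8).
Posterior mode = (α'−1)/β' = 46/8 = 23/4.

23/4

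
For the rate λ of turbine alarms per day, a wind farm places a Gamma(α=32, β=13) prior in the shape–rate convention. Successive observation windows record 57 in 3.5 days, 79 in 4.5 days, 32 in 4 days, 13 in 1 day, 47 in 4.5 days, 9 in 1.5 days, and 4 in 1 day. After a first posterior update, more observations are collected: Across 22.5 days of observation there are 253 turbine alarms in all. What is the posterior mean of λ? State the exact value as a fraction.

Total count: 57 + 79 + 32 + 13 + 47 + 9 + 4 = 241.
Total exposure: 3.5 + 4.5 + 4 + 1 + 4.5 + 1.5 + 1 = 20 days.
After the first batch: Gamma(32 + 241, 13 + 20) = Gamma(273, 33).
Total count 253 over total exposure 22.5 days.
After the second batch: Gamma(273 + 253, 33 + 22.5) = Gamma(526, 111/2).
Posterior mean = α'/β' = 526/(111/2) = 1052/111.

1052/111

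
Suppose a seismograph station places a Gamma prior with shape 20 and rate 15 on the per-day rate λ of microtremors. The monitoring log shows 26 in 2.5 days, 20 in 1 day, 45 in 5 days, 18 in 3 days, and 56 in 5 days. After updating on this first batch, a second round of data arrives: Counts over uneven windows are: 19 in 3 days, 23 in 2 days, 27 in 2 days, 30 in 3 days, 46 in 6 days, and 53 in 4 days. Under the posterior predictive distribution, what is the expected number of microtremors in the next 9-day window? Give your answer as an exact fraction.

6894/103

Total count: 26 + 20 + 45 + 18 + 56 = 165.
Total exposure: 2.5 + 1 + 5 + 3 + 5 = 16.5 days.
After the first batch: Gamma(20 + 165, 15 + 16.5) = Gamma(185, 63/2).
Total count: 19 + 23 + 27 + 30 + 46 + 53 = 198.
Total exposure: 3 + 2 + 2 + 3 + 6 + 4 = 20 days.
After the second batch: Gamma(185 + 198, 63/2 + 20) = Gamma(383, 103/2).
Predictive mean over a 9-day window = T·E[λ|data] = 9·383/(103/2) = 6894/103.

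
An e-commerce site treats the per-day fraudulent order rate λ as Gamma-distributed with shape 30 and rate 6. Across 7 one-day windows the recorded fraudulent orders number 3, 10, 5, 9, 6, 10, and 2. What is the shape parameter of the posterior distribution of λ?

75

Total count: 3 + 10 + 5 + 9 + 6 + 10 + 2 = 45.
Total exposure: 7 days.
Posterior: α' = 30 + 45 = 75, β' = 6 + 7 = 13.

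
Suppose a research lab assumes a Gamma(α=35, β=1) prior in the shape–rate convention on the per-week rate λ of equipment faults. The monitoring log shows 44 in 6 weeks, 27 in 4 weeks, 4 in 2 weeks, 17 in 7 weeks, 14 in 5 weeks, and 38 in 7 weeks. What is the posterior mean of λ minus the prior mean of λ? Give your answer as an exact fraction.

-941/32

Total count: 44 + 27 + 4 + 17 + 14 + 38 = 144.
Total exposure: 6 + 4 + 2 + 7 + 5 + 7 = 31 weeks.
By Gamma–Poisson conjugacy, the posterior is Gamma(α + Σx, β + Σt) = Gamma(35 + 144, 1 + 31) = Gamma(179, 32).
Posterior mean = 179/32 = 179/32; prior mean = 35/1 = 35. Difference = 179/32 − 35 = -941/32.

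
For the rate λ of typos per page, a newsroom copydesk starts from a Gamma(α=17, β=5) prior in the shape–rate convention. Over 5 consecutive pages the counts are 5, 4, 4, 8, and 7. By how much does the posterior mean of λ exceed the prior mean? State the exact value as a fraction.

11/10

Total count: 5 + 4 + 4 + 8 + 7 = 28.
Total exposure: 5 pages.
Posterior: α' = 17 + 28 = 45, β' = 5 + 5 = 10.
Posterior mean = 45/10 = 9/2; prior mean = 17/5 = 17/5. Difference = 9/2 − 17/5 = 11/10.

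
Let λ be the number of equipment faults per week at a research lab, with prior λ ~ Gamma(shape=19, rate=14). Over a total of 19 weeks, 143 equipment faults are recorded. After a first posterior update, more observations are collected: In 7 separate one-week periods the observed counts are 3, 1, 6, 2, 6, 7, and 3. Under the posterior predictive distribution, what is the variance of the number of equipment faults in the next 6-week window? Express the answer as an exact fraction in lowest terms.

Total count 143 over total exposure 19 weeks.
After the first batch: Gamma(19 + 143, 14 + 19) = Gamma(162, 33).
Total count: 3 + 1 + 6 + 2 + 6 + 7 + 3 = 28.
Total exposure: 7 weeks.
After the second batch: Gamma(162 + 28, 33 + 7) = Gamma(190, 40).
The posterior predictive for a window of length T is Negative Binomial with variance T·α'·(β'+T)/β'² = 6·190·46/1600 = 1311/40.

1311/40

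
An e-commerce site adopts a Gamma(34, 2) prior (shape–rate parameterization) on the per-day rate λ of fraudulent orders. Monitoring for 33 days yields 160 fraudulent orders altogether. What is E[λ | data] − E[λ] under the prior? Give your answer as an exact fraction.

-401/35

Total count 160 over total exposure 33 days.
Gamma(α, β) with Poisson data over total exposure Σt gives posterior Gamma(α+Σx, β+Σt) = Gamma(194, 35).
Posterior mean = 194/35 = 194/35; prior mean = 34/2 = 17. Difference = 194/35 − 17 = -401/35.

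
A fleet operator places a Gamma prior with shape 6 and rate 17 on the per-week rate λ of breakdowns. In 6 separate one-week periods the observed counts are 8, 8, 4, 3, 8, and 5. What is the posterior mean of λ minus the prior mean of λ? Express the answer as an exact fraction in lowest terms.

Total count: 8 + 8 + 4 + 3 + 8 + 5 = 36.
Total exposure: 6 weeks.
Conjugate update: add total count to the shape and total exposure to the rate, giving Gamma(42, 23).
Posterior mean = 42/23 = 42/23; prior mean = 6/17 = 6/17. Difference = 42/23 − 6/17 = 576/391.

576/391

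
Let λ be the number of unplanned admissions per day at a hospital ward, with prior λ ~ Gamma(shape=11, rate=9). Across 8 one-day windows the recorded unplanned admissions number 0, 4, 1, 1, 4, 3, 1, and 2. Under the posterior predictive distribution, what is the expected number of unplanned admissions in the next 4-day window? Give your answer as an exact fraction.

108/17

Total count: 0 + 4 + 1 + 1 + 4 + 3 + 1 + 2 = 16.
Total exposure: 8 days.
By Gamma–Poisson conjugacy, the posterior is Gamma(α + Σx, β + Σt) = Gamma(11 + 16, 9 + 8) = Gamma(27, 17).
Predictive mean over a 4-day window = T·E[λ|data] = 4·27/17 = 108/17.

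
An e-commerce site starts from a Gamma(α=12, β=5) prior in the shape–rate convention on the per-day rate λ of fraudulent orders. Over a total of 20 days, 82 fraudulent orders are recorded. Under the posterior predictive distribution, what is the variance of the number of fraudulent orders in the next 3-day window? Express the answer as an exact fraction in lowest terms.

7896/625

Total count 82 over total exposure 20 days.
Conjugate update: add total count to the shape and total exposure to the rate, giving Gamma(94, 25).
The posterior predictive for a window of length T is Negative Binomial with variance T·α'·(β'+T)/β'² = 3·94·28/625 = 7896/625.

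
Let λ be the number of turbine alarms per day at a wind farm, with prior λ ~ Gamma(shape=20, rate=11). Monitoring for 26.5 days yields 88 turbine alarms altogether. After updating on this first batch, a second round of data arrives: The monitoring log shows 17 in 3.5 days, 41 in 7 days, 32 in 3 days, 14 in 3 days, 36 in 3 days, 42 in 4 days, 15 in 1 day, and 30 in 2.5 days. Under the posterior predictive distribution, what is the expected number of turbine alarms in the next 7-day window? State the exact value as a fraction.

Total count 88 over total exposure 26.5 days.
After the first batch: Gamma(20 + 88, 11 + 26.5) = Gamma(108, 75/2).
Total count: 17 + 41 + 32 + 14 + 36 + 42 + 15 + 30 = 227.
Total exposure: 3.5 + 7 + 3 + 3 + 3 + 4 + 1 + 2.5 = 27 days.
After the second batch: Gamma(108 + 227, 75/2 + 27) = Gamma(335, 129/2).
Predictive mean over a 7-day window = T·E[λ|data] = 7·335/(129/2) = 4690/129.

4690/129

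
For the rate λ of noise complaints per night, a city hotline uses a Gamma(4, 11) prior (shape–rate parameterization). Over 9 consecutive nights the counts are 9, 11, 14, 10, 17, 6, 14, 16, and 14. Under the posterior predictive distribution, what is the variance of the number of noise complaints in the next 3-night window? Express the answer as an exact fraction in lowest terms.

1587/80

Total count: 9 + 11 + 14 + 10 + 17 + 6 + 14 + 16 + 14 = 111.
Total exposure: 9 nights.
By Gamma–Poisson conjugacy, the posterior is Gamma(α + Σx, β + Σt) = Gamma(4 + 111, 11 + 9) = Gamma(115, 20).
The posterior predictive for a window of length T is Negative Binomial with variance T·α'·(β'+T)/β'² = 3·115·23/400 = 1587/80.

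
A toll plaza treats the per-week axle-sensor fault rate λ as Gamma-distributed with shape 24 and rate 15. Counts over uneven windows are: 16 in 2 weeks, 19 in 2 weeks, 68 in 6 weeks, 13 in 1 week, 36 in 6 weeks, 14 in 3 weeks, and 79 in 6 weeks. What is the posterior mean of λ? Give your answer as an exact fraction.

Total count: 16 + 19 + 68 + 13 + 36 + 14 + 79 = 245.
Total exposure: 2 + 2 + 6 + 1 + 6 + 3 + 6 = 26 weeks.
The Gamma prior is conjugate for the Poisson rate, so λ | data ~ Gamma(24+245, 15+26) = Gamma(269, 41).
Posterior mean = α'/β' = 269/41.

269/41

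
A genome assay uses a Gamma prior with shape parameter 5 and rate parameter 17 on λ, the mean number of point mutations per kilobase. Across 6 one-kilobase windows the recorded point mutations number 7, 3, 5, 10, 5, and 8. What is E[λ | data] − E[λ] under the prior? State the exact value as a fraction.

Total count: 7 + 3 + 5 + 10 + 5 + 8 = 38.
Total exposure: 6 kilobases.
Posterior: α' = 5 + 38 = 43, β' = 17 + 6 = 23.
Posterior mean = 43/23 = 43/23; prior mean = 5/17 = 5/17. Difference = 43/23 − 5/17 = 616/391.

616/391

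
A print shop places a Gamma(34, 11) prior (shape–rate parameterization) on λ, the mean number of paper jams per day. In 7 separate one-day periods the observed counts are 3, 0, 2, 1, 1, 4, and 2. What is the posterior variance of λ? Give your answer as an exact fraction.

47/324

Total count: 3 + 0 + 2 + 1 + 1 + 4 + 2 = 13.
Total exposure: 7 days.
Conjugate update: add total count to the shape and total exposure to the rate, giving Gamma(47, 18).
Posterior variance = α'/β'² = 47/324.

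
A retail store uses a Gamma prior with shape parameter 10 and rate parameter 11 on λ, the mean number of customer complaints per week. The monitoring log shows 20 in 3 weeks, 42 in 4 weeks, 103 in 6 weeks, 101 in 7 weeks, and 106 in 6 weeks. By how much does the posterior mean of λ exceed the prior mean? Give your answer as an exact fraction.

Total count: 20 + 42 + 103 + 101 + 106 = 372.
Total exposure: 3 + 4 + 6 + 7 + 6 = 26 weeks.
Gamma(α, β) with Poisson data over total exposure Σt gives posterior Gamma(α+Σx, β+Σt) = Gamma(382, 37).
Posterior mean = 382/37 = 382/37; prior mean = 10/11 = 10/11. Difference = 382/37 − 10/11 = 3832/407.

3832/407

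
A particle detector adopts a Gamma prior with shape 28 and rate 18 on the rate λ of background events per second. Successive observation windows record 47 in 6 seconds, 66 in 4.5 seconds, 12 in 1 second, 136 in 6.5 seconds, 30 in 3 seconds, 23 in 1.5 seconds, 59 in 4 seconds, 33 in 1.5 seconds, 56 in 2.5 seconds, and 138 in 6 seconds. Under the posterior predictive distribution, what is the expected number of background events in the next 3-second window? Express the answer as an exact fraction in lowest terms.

Total count: 47 + 66 + 12 + 136 + 30 + 23 + 59 + 33 + 56 + 138 = 600.
Total exposure: 6 + 4.5 + 1 + 6.5 + 3 + 1.5 + 4 + 1.5 + 2.5 + 6 = 36.5 seconds.
Gamma(α, β) with Poisson data over total exposure Σt gives posterior Gamma(α+Σx, β+Σt) = Gamma(628, 109/2).
Predictive mean over a 3-second window = T·E[λ|data] = 3·628/(109/2) = 3768/109.

3768/109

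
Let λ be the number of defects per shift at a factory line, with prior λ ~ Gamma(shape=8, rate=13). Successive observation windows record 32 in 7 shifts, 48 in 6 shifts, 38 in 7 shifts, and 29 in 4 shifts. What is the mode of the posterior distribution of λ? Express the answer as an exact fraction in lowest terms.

154/37

Total count: 32 + 48 + 38 + 29 = 147.
Total exposure: 7 + 6 + 7 + 4 = 24 shifts.
Gamma(α, β) with Poisson data over total exposure Σt gives posterior Gamma(α+Σx, β+Σt) = Gamma(155, 37).
Posterior mode = (α'−1)/β' = 154/37.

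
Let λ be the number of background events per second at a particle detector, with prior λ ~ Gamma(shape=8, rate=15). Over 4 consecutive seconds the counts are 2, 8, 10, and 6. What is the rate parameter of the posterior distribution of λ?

Total count: 2 + 8 + 10 + 6 = 26.
Total exposure: 4 seconds.
Conjugate update: add total count to the shape and total exposure to the rate, giving Gamma(34, 19).

19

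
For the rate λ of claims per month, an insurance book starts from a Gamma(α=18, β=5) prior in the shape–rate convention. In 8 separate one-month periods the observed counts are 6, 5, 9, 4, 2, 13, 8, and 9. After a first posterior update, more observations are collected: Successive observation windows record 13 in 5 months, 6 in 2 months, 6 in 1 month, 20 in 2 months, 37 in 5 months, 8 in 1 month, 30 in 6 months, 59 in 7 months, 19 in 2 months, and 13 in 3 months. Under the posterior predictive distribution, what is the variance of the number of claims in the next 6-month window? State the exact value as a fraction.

Total count: 6 + 5 + 9 + 4 + 2 + 13 + 8 + 9 = 56.
Total exposure: 8 months.
After the first batch: Gamma(18 + 56, 5 + 8) = Gamma(74, 13).
Total count: 13 + 6 + 6 + 20 + 37 + 8 + 30 + 59 + 19 + 13 = 211.
Total exposure: 5 + 2 + 1 + 2 + 5 + 1 + 6 + 7 + 2 + 3 = 34 months.
After the second batch: Gamma(74 + 211, 13 + 34) = Gamma(285, 47).
The posterior predictive for a window of length T is Negative Binomial with variance T·α'·(β'+T)/β'² = 6·285·53/2209 = 90630/2209.

90630/2209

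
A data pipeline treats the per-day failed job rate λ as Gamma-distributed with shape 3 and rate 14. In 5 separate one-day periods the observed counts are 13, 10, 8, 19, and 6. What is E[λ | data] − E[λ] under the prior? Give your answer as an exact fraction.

769/266

Total count: 13 + 10 + 8 + 19 + 6 = 56.
Total exposure: 5 days.
The Gamma prior is conjugate for the Poisson rate, so λ | data ~ Gamma(3+56, 14+5) = Gamma(59, 19).
Posterior mean = 59/19 = 59/19; prior mean = 3/14 = 3/14. Difference = 59/19 − 3/14 = 769/266.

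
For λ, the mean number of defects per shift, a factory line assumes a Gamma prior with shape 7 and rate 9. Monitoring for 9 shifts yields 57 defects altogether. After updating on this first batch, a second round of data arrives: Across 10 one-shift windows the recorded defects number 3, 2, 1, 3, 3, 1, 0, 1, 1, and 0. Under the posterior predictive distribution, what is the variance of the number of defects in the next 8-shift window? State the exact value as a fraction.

1422/49

Total count 57 over total exposure 9 shifts.
After the first batch: Gamma(7 + 57, 9 + 9) = Gamma(64, 18).
Total count: 3 + 2 + 1 + 3 + 3 + 1 + 0 + 1 + 1 + 0 = 15.
Total exposure: 10 shifts.
After the second batch: Gamma(64 + 15, 18 + 10) = Gamma(79, 28).
The posterior predictive for a window of length T is Negative Binomial with variance T·α'·(β'+T)/β'² = 8·79·36/784 = 1422/49.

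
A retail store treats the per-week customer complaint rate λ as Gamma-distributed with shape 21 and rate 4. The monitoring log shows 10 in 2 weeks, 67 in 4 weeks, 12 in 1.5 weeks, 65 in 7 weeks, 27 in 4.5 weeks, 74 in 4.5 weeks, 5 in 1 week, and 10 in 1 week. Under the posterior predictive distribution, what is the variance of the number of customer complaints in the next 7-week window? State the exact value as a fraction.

297402/3481

Total count: 10 + 67 + 12 + 65 + 27 + 74 + 5 + 10 = 270.
Total exposure: 2 + 4 + 1.5 + 7 + 4.5 + 4.5 + 1 + 1 = 25.5 weeks.
The Gamma prior is conjugate for the Poisson rate, so λ | data ~ Gamma(21+270, 4+25.5) = Gamma(291, 59/2).
The posterior predictive for a window of length T is Negative Binomial with variance T·α'·(β'+T)/β'² = 7·291·(73/2)/(3481/4) = 297402/3481.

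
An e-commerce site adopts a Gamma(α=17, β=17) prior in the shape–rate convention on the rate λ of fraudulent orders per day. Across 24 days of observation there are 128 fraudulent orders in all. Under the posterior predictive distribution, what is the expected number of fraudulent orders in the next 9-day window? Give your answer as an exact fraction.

Total count 128 over total exposure 24 days.
Conjugate update: add total count to the shape and total exposure to the rate, giving Gamma(145, 41).
Predictive mean over a 9-day window = T·E[λ|data] = 9·145/41 = 1305/41.

1305/41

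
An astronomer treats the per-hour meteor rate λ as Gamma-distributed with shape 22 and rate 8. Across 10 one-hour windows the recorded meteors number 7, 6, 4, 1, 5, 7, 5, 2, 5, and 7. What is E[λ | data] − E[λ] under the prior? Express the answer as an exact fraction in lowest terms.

43/36

Total count: 7 + 6 + 4 + 1 + 5 + 7 + 5 + 2 + 5 + 7 = 49.
Total exposure: 10 hours.
Conjugate update: add total count to the shape and total exposure to the rate, giving Gamma(71, 18).
Posterior mean = 71/18 = 71/18; prior mean = 22/8 = 11/4. Difference = 71/18 − 11/4 = 43/36.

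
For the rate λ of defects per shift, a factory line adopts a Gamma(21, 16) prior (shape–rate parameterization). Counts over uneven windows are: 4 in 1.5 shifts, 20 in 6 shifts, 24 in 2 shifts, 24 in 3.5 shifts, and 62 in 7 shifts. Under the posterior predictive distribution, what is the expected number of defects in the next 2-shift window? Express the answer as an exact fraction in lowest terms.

Total count: 4 + 20 + 24 + 24 + 62 = 134.
Total exposure: 1.5 + 6 + 2 + 3.5 + 7 = 20 shifts.
Conjugate update: add total count to the shape and total exposure to the rate, giving Gamma(155, 36).
Predictive mean over a 2-shift window = T·E[λ|data] = 2·155/36 = 155/18.

155/18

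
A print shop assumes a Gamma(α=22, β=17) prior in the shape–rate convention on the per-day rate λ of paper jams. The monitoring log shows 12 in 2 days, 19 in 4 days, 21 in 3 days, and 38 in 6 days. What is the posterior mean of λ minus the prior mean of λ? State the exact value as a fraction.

75/34

Total count: 12 + 19 + 21 + 38 = 90.
Total exposure: 2 + 4 + 3 + 6 = 15 days.
Conjugate update: add total count to the shape and total exposure to the rate, giving Gamma(112, 32).
Posterior mean = 112/32 = 7/2; prior mean = 22/17 = 22/17. Difference = 7/2 − 22/17 = 75/34.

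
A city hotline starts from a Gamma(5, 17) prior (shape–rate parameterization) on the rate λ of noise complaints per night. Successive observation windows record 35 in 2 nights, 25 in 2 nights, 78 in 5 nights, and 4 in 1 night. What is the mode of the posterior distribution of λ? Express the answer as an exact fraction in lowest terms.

Total count: 35 + 25 + 78 + 4 = 142.
Total exposure: 2 + 2 + 5 + 1 = 10 nights.
The Gamma prior is conjugate for the Poisson rate, so λ | data ~ Gamma(5+142, 17+10) = Gamma(147, 27).
Posterior mode = (α'−1)/β' = 146/27.

146/27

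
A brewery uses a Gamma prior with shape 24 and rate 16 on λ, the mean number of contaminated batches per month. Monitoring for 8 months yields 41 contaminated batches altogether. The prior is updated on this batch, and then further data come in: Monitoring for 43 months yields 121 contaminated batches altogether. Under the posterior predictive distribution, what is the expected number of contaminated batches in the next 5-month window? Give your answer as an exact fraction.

930/67

Total count 41 over total exposure 8 months.
After the first batch: Gamma(24 + 41, 16 + 8) = Gamma(65, 24).
Total count 121 over total exposure 43 months.
After the second batch: Gamma(65 + 121, 24 + 43) = Gamma(186, 67).
Predictive mean over a 5-month window = T·E[λ|data] = 5·186/67 = 930/67.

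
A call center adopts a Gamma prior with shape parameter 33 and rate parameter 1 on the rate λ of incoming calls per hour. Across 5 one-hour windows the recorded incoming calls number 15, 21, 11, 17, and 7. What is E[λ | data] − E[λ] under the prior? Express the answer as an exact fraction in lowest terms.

-47/3

Total count: 15 + 21 + 11 + 17 + 7 = 71.
Total exposure: 5 hours.
The Gamma prior is conjugate for the Poisson rate, so λ | data ~ Gamma(33+71, 1+5) = Gamma(104, 6).
Posterior mean = 104/6 = 52/3; prior mean = 33/1 = 33. Difference = 52/3 − 33 = -47/3.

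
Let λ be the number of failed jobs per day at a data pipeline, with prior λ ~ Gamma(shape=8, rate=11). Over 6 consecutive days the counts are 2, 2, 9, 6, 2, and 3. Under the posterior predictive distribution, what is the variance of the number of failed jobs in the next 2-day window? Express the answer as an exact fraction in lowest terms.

Total count: 2 + 2 + 9 + 6 + 2 + 3 = 24.
Total exposure: 6 days.
Gamma(α, β) with Poisson data over total exposure Σt gives posterior Gamma(α+Σx, β+Σt) = Gamma(32, 17).
The posterior predictive for a window of length T is Negative Binomial with variance T·α'·(β'+T)/β'² = 2·32·19/289 = 1216/289.

1216/289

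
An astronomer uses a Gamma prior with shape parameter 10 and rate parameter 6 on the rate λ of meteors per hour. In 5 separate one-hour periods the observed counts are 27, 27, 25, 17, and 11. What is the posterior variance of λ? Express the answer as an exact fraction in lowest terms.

117/121

Total count: 27 + 27 + 25 + 17 + 11 = 107.
Total exposure: 5 hours.
By Gamma–Poisson conjugacy, the posterior is Gamma(α + Σx, β + Σt) = Gamma(10 + 107, 6 + 5) = Gamma(117, 11).
Posterior variance = α'/β'² = 117/121.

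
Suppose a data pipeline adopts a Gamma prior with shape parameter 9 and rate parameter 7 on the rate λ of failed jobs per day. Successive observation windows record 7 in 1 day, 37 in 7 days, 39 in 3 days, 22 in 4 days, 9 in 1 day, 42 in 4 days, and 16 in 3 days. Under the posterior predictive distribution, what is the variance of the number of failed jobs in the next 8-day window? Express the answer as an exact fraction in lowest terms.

Total count: 7 + 37 + 39 + 22 + 9 + 42 + 16 = 172.
Total exposure: 1 + 7 + 3 + 4 + 1 + 4 + 3 = 23 days.
By Gamma–Poisson conjugacy, the posterior is Gamma(α + Σx, β + Σt) = Gamma(9 + 172, 7 + 23) = Gamma(181, 30).
The posterior predictive for a window of length T is Negative Binomial with variance T·α'·(β'+T)/β'² = 8·181·38/900 = 13756/225.

13756/225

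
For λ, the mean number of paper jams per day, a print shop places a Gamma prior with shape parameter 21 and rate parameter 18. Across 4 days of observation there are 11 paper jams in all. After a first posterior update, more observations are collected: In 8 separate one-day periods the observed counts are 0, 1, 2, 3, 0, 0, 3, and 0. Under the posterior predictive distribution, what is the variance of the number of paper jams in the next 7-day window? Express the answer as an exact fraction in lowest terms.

10619/900

Total count 11 over total exposure 4 days.
After the first batch: Gamma(21 + 11, 18 + 4) = Gamma(32, 22).
Total count: 0 + 1 + 2 + 3 + 0 + 0 + 3 + 0 = 9.
Total exposure: 8 days.
After the second batch: Gamma(32 + 9, 22 + 8) = Gamma(41, 30).
The posterior predictive for a window of length T is Negative Binomial with variance T·α'·(β'+T)/β'² = 7·41·37/900 = 10619/900.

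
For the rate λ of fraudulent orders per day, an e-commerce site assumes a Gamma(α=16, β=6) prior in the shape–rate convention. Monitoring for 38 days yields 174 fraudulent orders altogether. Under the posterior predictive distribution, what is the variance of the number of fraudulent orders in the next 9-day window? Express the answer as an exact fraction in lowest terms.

45315/968

Total count 174 over total exposure 38 days.
Conjugate update: add total count to the shape and total exposure to the rate, giving Gamma(190, 44).
The posterior predictive for a window of length T is Negative Binomial with variance T·α'·(β'+T)/β'² = 9·190·53/1936 = 45315/968.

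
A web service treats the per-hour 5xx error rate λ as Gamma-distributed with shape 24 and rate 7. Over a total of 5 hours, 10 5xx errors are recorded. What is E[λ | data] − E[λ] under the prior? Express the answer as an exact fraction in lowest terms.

-25/42

Total count 10 over total exposure 5 hours.
The Gamma prior is conjugate for the Poisson rate, so λ | data ~ Gamma(24+10, 7+5) = Gamma(34, 12).
Posterior mean = 34/12 = 17/6; prior mean = 24/7 = 24/7. Difference = 17/6 − 24/7 = -25/42.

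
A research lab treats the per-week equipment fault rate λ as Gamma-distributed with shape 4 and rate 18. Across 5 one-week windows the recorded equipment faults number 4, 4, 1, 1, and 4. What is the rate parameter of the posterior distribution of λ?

Total count: 4 + 4 + 1 + 1 + 4 = 14.
Total exposure: 5 weeks.
By Gamma–Poisson conjugacy, the posterior is Gamma(α + Σx, β + Σt) = Gamma(4 + 14, 18 + 5) = Gamma(18, 23).

23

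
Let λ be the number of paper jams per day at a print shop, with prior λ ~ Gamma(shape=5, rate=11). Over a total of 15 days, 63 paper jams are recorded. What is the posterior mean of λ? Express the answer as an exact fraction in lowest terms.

34/13

Total count 63 over total exposure 15 days.
Posterior: α' = 5 + 63 = 68, β' = 11 + 15 = 26.
Posterior mean = α'/β' = 68/26 = 34/13.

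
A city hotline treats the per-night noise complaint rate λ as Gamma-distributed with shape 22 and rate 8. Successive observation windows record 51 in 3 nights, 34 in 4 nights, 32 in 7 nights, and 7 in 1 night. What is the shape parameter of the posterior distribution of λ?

Total count: 51 + 34 + 32 + 7 = 124.
Total exposure: 3 + 4 + 7 + 1 = 15 nights.
Gamma(α, β) with Poisson data over total exposure Σt gives posterior Gamma(α+Σx, β+Σt) = Gamma(146, 23).

146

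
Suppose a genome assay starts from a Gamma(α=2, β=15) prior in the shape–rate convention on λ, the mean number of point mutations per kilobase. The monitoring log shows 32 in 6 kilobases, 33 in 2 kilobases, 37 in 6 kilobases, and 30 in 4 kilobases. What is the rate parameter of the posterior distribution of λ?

Total count: 32 + 33 + 37 + 30 = 132.
Total exposure: 6 + 2 + 6 + 4 = 18 kilobases.
By Gamma–Poisson conjugacy, the posterior is Gamma(α + Σx, β + Σt) = Gamma(2 + 132, 15 + 18) = Gamma(134, 33).

33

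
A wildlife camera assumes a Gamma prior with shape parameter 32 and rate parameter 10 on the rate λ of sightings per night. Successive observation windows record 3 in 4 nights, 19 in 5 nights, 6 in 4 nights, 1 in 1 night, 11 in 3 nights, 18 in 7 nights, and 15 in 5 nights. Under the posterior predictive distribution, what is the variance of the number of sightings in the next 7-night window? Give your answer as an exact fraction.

Total count: 3 + 19 + 6 + 1 + 11 + 18 + 15 = 73.
Total exposure: 4 + 5 + 4 + 1 + 3 + 7 + 5 = 29 nights.
Conjugate update: add total count to the shape and total exposure to the rate, giving Gamma(105, 39).
The posterior predictive for a window of length T is Negative Binomial with variance T·α'·(β'+T)/β'² = 7·105·46/1521 = 11270/507.

11270/507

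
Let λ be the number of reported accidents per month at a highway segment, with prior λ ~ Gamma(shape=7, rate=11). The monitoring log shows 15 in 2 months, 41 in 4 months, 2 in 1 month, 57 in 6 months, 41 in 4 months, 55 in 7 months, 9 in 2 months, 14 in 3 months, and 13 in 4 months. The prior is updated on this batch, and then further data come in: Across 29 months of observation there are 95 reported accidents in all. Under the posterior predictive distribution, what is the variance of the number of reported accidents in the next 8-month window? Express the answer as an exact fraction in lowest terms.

Total count: 15 + 41 + 2 + 57 + 41 + 55 + 9 + 14 + 13 = 247.
Total exposure: 2 + 4 + 1 + 6 + 4 + 7 + 2 + 3 + 4 = 33 months.
After the first batch: Gamma(7 + 247, 11 + 33) = Gamma(254, 44).
Total count 95 over total exposure 29 months.
After the second batch: Gamma(254 + 95, 44 + 29) = Gamma(349, 73).
The posterior predictive for a window of length T is Negative Binomial with variance T·α'·(β'+T)/β'² = 8·349·81/5329 = 226152/5329.

226152/5329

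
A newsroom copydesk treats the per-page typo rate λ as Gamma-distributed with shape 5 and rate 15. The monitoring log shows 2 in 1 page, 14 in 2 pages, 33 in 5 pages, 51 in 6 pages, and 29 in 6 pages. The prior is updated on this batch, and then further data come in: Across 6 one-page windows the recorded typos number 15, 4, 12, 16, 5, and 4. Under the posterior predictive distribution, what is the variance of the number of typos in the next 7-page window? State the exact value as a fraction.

Total count: 2 + 14 + 33 + 51 + 29 = 129.
Total exposure: 1 + 2 + 5 + 6 + 6 = 20 pages.
After the first batch: Gamma(5 + 129, 15 + 20) = Gamma(134, 35).
Total count: 15 + 4 + 12 + 16 + 5 + 4 = 56.
Total exposure: 6 pages.
After the second batch: Gamma(134 + 56, 35 + 6) = Gamma(190, 41).
The posterior predictive for a window of length T is Negative Binomial with variance T·α'·(β'+T)/β'² = 7·190·48/1681 = 63840/1681.

63840/1681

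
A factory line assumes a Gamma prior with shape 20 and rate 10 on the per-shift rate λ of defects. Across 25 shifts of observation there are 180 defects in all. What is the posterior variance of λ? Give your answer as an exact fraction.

Total count 180 over total exposure 25 shifts.
By Gamma–Poisson conjugacy, the posterior is Gamma(α + Σx, β + Σt) = Gamma(20 + 180, 10 + 25) = Gamma(200, 35).
Posterior variance = α'/β'² = 200/1225 = 8/49.

8/49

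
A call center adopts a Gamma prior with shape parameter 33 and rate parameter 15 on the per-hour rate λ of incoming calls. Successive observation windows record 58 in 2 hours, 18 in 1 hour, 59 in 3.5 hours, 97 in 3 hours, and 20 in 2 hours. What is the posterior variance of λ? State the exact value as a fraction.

1140/2809

Total count: 58 + 18 + 59 + 97 + 20 = 252.
Total exposure: 2 + 1 + 3.5 + 3 + 2 = 11.5 hours.
Posterior: α' = 33 + 252 = 285, β' = 15 + 11.5 = 53/2.
Posterior variance = α'/β'² = 285/(2809/4) = 1140/2809.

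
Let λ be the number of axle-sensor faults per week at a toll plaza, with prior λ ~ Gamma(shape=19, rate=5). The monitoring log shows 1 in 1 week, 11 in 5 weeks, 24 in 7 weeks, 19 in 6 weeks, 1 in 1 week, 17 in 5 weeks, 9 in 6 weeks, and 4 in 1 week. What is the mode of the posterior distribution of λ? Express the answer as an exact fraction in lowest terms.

Total count: 1 + 11 + 24 + 19 + 1 + 17 + 9 + 4 = 86.
Total exposure: 1 + 5 + 7 + 6 + 1 + 5 + 6 + 1 = 32 weeks.
Conjugate update: add total count to the shape and total exposure to the rate, giving Gamma(105, 37).
Posterior mode = (α'−1)/β' = 104/37.

104/37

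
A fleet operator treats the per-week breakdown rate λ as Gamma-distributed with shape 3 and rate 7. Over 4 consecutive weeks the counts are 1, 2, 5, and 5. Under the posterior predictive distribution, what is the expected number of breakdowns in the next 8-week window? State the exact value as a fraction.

Total count: 1 + 2 + 5 + 5 = 13.
Total exposure: 4 weeks.
Conjugate update: add total count to the shape and total exposure to the rate, giving Gamma(16, 11).
Predictive mean over an 8-week window = T·E[λ|data] = 8·16/11 = 128/11.

128/11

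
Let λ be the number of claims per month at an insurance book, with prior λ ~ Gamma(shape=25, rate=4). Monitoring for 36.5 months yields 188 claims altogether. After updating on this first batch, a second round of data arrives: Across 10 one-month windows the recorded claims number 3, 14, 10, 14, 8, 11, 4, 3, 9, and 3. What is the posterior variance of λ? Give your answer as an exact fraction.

Total count 188 over total exposure 36.5 months.
After the first batch: Gamma(25 + 188, 4 + 36.5) = Gamma(213, 81/2).
Total count: 3 + 14 + 10 + 14 + 8 + 11 + 4 + 3 + 9 + 3 = 79.
Total exposure: 10 months.
After the second batch: Gamma(213 + 79, 81/2 + 10) = Gamma(292, 101/2).
Posterior variance = α'/β'² = 292/(10201/4) = 1168/10201.

1168/10201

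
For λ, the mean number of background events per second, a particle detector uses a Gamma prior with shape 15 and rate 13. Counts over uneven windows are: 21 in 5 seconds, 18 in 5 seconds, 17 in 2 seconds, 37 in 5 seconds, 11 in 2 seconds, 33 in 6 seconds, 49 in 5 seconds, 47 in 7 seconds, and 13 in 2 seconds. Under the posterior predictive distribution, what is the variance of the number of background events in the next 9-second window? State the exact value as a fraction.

Total count: 21 + 18 + 17 + 37 + 11 + 33 + 49 + 47 + 13 = 246.
Total exposure: 5 + 5 + 2 + 5 + 2 + 6 + 5 + 7 + 2 = 39 seconds.
Gamma(α, β) with Poisson data over total exposure Σt gives posterior Gamma(α+Σx, β+Σt) = Gamma(261, 52).
The posterior predictive for a window of length T is Negative Binomial with variance T·α'·(β'+T)/β'² = 9·261·61/2704 = 143289/2704.

143289/2704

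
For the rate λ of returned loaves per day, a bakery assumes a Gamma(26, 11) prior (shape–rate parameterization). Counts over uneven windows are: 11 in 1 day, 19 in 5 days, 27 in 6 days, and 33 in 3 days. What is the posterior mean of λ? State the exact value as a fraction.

58/13

Total count: 11 + 19 + 27 + 33 = 90.
Total exposure: 1 + 5 + 6 + 3 = 15 days.
The Gamma prior is conjugate for the Poisson rate, so λ | data ~ Gamma(26+90, 11+15) = Gamma(116, 26).
Posterior mean = α'/β' = 116/26 = 58/13.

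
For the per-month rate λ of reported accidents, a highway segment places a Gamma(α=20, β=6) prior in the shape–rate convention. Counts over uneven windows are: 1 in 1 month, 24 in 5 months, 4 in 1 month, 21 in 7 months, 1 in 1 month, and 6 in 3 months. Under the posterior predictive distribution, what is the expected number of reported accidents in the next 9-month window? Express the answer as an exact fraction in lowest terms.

Total count: 1 + 24 + 4 + 21 + 1 + 6 = 57.
Total exposure: 1 + 5 + 1 + 7 + 1 + 3 = 18 months.
Gamma(α, β) with Poisson data over total exposure Σt gives posterior Gamma(α+Σx, β+Σt) = Gamma(77, 24).
Predictive mean over a 9-month window = T·E[λ|data] = 9·77/24 = 231/8.

231/8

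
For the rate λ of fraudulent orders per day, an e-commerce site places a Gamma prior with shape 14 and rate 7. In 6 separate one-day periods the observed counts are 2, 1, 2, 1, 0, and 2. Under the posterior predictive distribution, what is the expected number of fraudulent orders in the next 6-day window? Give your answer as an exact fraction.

Total count: 2 + 1 + 2 + 1 + 0 + 2 = 8.
Total exposure: 6 days.
By Gamma–Poisson conjugacy, the posterior is Gamma(α + Σx, β + Σt) = Gamma(14 + 8, 7 + 6) = Gamma(22, 13).
Predictive mean over a 6-day window = T·E[λ|data] = 6·22/13 = 132/13.

132/13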